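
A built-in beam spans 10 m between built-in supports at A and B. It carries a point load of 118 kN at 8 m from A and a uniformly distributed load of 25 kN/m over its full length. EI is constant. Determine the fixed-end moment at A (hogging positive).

M_A = 246.1 kN·m

Release both end moments; the primary structure is a simply-supported span AB with redundants M_A and M_B.
Simple-span end rotations at A and B under the given loads:
  at A: point load 118 at a = 8: Pab(L + b)/(6LEI) = 377.6/EI
  at B: point load 118 at a = 8: Pab(L + a)/(6LEI) = 566.4/EI
  at A: UDL 25: wL³/(24EI) = 1042/EI
  at B: UDL 25: wL³/(24EI) = 1042/EI
  θ_A0 = 1419/EI,  θ_B0 = 1608/EI
Flexibility coefficients: a unit moment at one end gives L/(3EI) there and L/(6EI) at the far end, so f₁₁ = f₂₂ = 3.333/EI and f₁₂ = f₂₁ = 1.667/EI.
Compatibility — zero rotation at each built-in end:
  3.333 M_A + 1.667 M_B = 1419
  1.667 M_A + 3.333 M_B = 1608
Solving the pair gives M_A = 246.1 kN·m and M_B = 359.4 kN·m (hogging).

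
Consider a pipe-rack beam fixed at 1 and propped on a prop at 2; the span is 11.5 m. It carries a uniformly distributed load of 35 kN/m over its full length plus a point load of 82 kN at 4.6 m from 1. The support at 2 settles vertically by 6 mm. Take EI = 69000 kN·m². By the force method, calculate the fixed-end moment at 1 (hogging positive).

M_1 = 769 kN·m

Choose R_2 as the redundant. The primary structure is the cantilever fixed at 1.
Free-end deflection of the primary structure under the applied loading (downward +):
  UDL 35: wL⁴/(8EI) = 76519/EI
  point load 82 at a = 4.6: Pa²(3L − a)/(6EI) = 8647/EI
  δ_0 = 85166/EI
Tip deflection under a unit load at 2: L³/(3EI) = 507/EI.
With EI = 69000 kN·m²: δ_0 = 1.2343 m and δ_{22} = 0.007347 m/kN.
Compatibility — the beam at 2 must follow the support down by 0.006 m: δ_0 − R_2·δ_{22} = 0.006, so R_2 = (1.2343 − 0.006)/0.007347 = 167.2 kN.
Moment equilibrium about 1: M_1 = Σ(load moments about 1) − R_2·L = 2692 − 167.2×11.5 = 769 kN·m.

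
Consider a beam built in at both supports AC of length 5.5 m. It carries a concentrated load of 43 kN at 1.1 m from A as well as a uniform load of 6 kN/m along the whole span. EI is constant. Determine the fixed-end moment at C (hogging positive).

Take the two fixed-end moments M_A, M_C as redundants; the released structure is the simple span AC.
Simple-span end rotations at A and C under the given loads:
  at A: point load 43 at a = 1.1: Pab(L + b)/(6LEI) = 62.44/EI
  at C: point load 43 at a = 1.1: Pab(L + a)/(6LEI) = 41.62/EI
  at A: UDL 6: wL³/(24EI) = 41.59/EI
  at C: UDL 6: wL³/(24EI) = 41.59/EI
  θ_A0 = 104/EI,  θ_C0 = 83.22/EI
Flexibility coefficients: a unit moment at one end gives L/(3EI) there and L/(6EI) at the far end, so f₁₁ = f₂₂ = 1.833/EI and f₁₂ = f₂₁ = 0.9167/EI.
Compatibility — zero rotation at each built-in end:
  1.833 M_A + 0.9167 M_C = 104
  0.9167 M_A + 1.833 M_C = 83.22
Solving the pair gives M_A = 45.4 kN·m and M_C = 22.69 kN·m (hogging).

M_C = 22.69 kN·m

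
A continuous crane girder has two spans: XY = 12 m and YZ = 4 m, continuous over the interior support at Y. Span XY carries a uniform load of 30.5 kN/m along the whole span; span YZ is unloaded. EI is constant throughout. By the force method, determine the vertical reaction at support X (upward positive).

R_X = 148.7 kN

Insert a hinge at Y; M_Y is the redundant, and each span becomes simply supported.
End slopes at the hinge Y, treating each span as simply supported:
  span XY: UDL 30.5: wL³/(24EI) = 2196/EI
  relative rotation θ_0 = (2196 + 0)/EI = 2196/EI
A unit hogging moment at Y produces rotation L₁/(3EI) + L₂/(3EI) = 5.333/EI.
Slope continuity at Y: θ_0 = M_Y·5.333/EI, so M_Y = 2196/5.333 = 411.8 kN·m (hogging).
Span XY, ΣM about X with M_Y applied at Y: R_Y^{XY}·12 = 2196 + 411.8, so R_Y^{XY} = 217.3 kN and R_X = 366 − 217.3 = 148.7 kN.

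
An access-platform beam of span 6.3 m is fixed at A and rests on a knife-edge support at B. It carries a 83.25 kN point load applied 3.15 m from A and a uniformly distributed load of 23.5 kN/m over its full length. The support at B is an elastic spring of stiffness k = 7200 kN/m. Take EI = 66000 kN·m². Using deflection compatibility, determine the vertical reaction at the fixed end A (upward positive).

Remove the prop at B; the released (primary) structure is a cantilever built in at A.
Free-end deflection of the primary structure under the applied loading (downward +):
  point load 83.25 at a = 3.15: Pa²(3L − a)/(6EI) = 2168/EI
  UDL 23.5: wL⁴/(8EI) = 4627/EI
  δ_0 = 6796/EI
Tip deflection under a unit load at B: L³/(3EI) = 83.35/EI.
With EI = 66000 kN·m²: δ_0 = 0.10297 m and δ_{BB} = 0.001263 m/kN.
Compatibility — the spring shortens by R_B/k under the reaction it provides: δ_0 − R_B·δ_{BB} = R_B/k. With 1/k = 0.000139 m/kN, R_B = δ_0 / (δ_{BB} + 1/k) = 0.10297 / (0.001263 + 0.000139) = 73.46 kN.
Vertical equilibrium: R_A = ΣP − R_B = 231.3 − 73.46 = 157.8 kN.

R_A = 157.8 kN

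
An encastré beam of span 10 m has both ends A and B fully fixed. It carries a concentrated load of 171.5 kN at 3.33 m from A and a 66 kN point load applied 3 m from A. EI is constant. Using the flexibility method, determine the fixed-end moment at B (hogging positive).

M_B = 168.4 kN·m

Release both end moments; the primary structure is a simply-supported span AB with redundants M_A and M_B.
End rotations of the released simple span under the applied load (×1/EI):
  at A: point load 171.5 at a = 3.33: Pab(L + b)/(6LEI) = 1058/EI
  at B: point load 171.5 at a = 3.33: Pab(L + a)/(6LEI) = 846.3/EI
  at A: point load 66 at a = 3: Pab(L + b)/(6LEI) = 392.7/EI
  at B: point load 66 at a = 3: Pab(L + a)/(6LEI) = 300.3/EI
  θ_A0 = 1451/EI,  θ_B0 = 1147/EI
Flexibility coefficients: a unit moment at one end gives L/(3EI) there and L/(6EI) at the far end, so f₁₁ = f₂₂ = 3.333/EI and f₁₂ = f₂₁ = 1.667/EI.
Compatibility — zero rotation at each built-in end:
  3.333 M_A + 1.667 M_B = 1451
  1.667 M_A + 3.333 M_B = 1147
Solving the pair gives M_A = 351.1 kN·m and M_B = 168.4 kN·m (hogging).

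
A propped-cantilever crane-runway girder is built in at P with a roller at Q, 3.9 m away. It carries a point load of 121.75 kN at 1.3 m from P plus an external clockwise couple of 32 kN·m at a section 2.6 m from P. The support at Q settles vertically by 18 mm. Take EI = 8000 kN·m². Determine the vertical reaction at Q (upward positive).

R_Q = 21.69 kN

Take the reaction at Q as the redundant and release it; the primary structure is a cantilever fixed at P.
Downward deflection at the released point Q due to the loads:
  point load 121.75 at a = 1.3: Pa²(3L − a)/(6EI) = 356.6/EI
  clockwise couple 32 at a = 2.6: M₀a(2L − a)/(2EI) = 216.3/EI
  δ_0 = 573/EI
Tip deflection under a unit load at Q: L³/(3EI) = 19.77/EI.
With EI = 8000 kN·m²: δ_0 = 0.071621 m and δ_{QQ} = 0.002472 m/kN.
Compatibility — the beam at Q must follow the support down by 0.018 m: δ_0 − R_Q·δ_{QQ} = 0.018, so R_Q = (0.071621 − 0.018)/0.002472 = 21.69 kN.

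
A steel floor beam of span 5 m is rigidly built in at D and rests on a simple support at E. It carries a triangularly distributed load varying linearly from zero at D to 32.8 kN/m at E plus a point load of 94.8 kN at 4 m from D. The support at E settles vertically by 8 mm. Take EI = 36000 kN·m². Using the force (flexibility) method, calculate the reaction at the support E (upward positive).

R_E = 104.9 kN

Release the roller at E. Primary structure: cantilever fixed at D.
Deflection at E on the released cantilever, summing each load's contribution:
  triangular load, peak 32.8 at the free end: 11w₀L⁴/(120EI) = 1879/EI
  point load 94.8 at a = 4: Pa²(3L − a)/(6EI) = 2781/EI
  δ_0 = 4660/EI
Tip deflection under a unit load at E: L³/(3EI) = 41.67/EI.
With EI = 36000 kN·m²: δ_0 = 0.12944 m and δ_{EE} = 0.001157 m/kN.
Compatibility — the beam at E must follow the support down by 0.008 m: δ_0 − R_E·δ_{EE} = 0.008, so R_E = (0.12944 − 0.008)/0.001157 = 104.9 kN.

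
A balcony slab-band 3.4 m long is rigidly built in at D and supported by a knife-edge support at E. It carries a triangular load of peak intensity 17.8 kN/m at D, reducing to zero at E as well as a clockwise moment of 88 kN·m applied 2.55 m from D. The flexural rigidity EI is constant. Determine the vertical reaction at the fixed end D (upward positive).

R_D = -12.19 kN

Take the reaction at E as the redundant and release it; the primary structure is a cantilever fixed at D.
Free-end deflection of the primary structure under the applied loading (downward +):
  triangular load, peak 17.8 at the fixed end: w₀L⁴/(30EI) = 79.29/EI
  clockwise couple 88 at a = 2.55: M₀a(2L − a)/(2EI) = 476.9/EI
  δ_0 = 556.1/EI
Flexibility coefficient — unit upward force at E: δ_{EE} = L³/(3EI) = 13.1/EI.
Compatibility at E: δ_0 − R_E·δ_{EE} = 0, so R_E = 556.1/13.1 = 42.45 kN.
Vertical equilibrium: R_D = ΣP − R_E = 30.26 − 42.45 = -12.19 kN.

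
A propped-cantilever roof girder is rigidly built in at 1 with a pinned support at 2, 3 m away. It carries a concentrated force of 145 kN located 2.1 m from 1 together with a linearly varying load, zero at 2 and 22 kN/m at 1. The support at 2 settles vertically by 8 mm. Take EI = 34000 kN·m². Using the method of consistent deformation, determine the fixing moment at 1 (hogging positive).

Take the reaction at 2 as the redundant and release it; the primary structure is a cantilever fixed at 1.
Primary-structure tip deflection at 2 by superposition:
  point load 145 at a = 2.1: Pa²(3L − a)/(6EI) = 735.4/EI
  triangular load, peak 22 at the fixed end: w₀L⁴/(30EI) = 59.4/EI
  δ_0 = 794.8/EI
Flexibility coefficient — unit upward force at 2: δ_{22} = L³/(3EI) = 9/EI.
With EI = 34000 kN·m²: δ_0 = 0.023376 m and δ_{22} = 0.000265 m/kN.
Compatibility — the beam at 2 must follow the support down by 0.008 m: δ_0 − R_2·δ_{22} = 0.008, so R_2 = (0.023376 − 0.008)/0.000265 = 58.09 kN.
Moment equilibrium about 1: M_1 = Σ(load moments about 1) − R_2·L = 337.5 − 58.09×3 = 163.2 kN·m.

M_1 = 163.2 kN·m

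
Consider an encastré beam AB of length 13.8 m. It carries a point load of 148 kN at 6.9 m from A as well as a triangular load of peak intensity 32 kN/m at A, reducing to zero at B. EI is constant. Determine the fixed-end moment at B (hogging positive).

M_B = 458.4 kN·m

Release both end moments; the primary structure is a simply-supported span AB with redundants M_A and M_B.
End rotations of the released simple span under the applied load (×1/EI):
  at A: point load 148 at a = 6.9: Pab(L + b)/(6LEI) = 1762/EI
  at B: point load 148 at a = 6.9: Pab(L + a)/(6LEI) = 1762/EI
  at A: triangular load, peak 32: w₀L³/(45EI) = 1869/EI
  at B: triangular load, peak 32: 7w₀L³/(360EI) = 1635/EI
  θ_A0 = 3630/EI,  θ_B0 = 3397/EI
Flexibility coefficients: a unit moment at one end gives L/(3EI) there and L/(6EI) at the far end, so f₁₁ = f₂₂ = 4.6/EI and f₁₂ = f₂₁ = 2.3/EI.
Compatibility — zero rotation at each built-in end:
  4.6 M_A + 2.3 M_B = 3630
  2.3 M_A + 4.6 M_B = 3397
Solving the pair gives M_A = 560 kN·m and M_B = 458.4 kN·m (hogging).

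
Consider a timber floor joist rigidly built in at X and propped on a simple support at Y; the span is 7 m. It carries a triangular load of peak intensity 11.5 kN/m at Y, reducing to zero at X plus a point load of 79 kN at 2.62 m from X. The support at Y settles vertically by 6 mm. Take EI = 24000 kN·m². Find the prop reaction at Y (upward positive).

Remove the prop at Y; the released (primary) structure is a cantilever built in at X.
Deflection at Y on the released cantilever, summing each load's contribution:
  triangular load, peak 11.5 at the free end: 11w₀L⁴/(120EI) = 2531/EI
  point load 79 at a = 2.62: Pa²(3L − a)/(6EI) = 1661/EI
  δ_0 = 4192/EI
Flexibility coefficient — unit upward force at Y: δ_{YY} = L³/(3EI) = 114.3/EI.
With EI = 24000 kN·m²: δ_0 = 0.17468 m and δ_{YY} = 0.004764 m/kN.
Compatibility — the beam at Y must follow the support down by 0.006 m: δ_0 − R_Y·δ_{YY} = 0.006, so R_Y = (0.17468 − 0.006)/0.004764 = 35.41 kN.

R_Y = 35.41 kN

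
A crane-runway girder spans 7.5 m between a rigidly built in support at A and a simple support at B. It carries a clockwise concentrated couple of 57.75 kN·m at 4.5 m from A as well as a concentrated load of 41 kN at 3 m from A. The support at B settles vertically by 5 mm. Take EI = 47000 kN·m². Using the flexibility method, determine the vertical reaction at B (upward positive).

Remove the prop at B; the released (primary) structure is a cantilever built in at A.
Primary-structure tip deflection at B by superposition:
  clockwise couple 57.75 at a = 4.5: M₀a(2L − a)/(2EI) = 1364/EI
  point load 41 at a = 3: Pa²(3L − a)/(6EI) = 1199/EI
  δ_0 = 2564/EI
Flexibility coefficient — unit upward force at B: δ_{BB} = L³/(3EI) = 140.6/EI.
With EI = 47000 kN·m²: δ_0 = 0.054545 m and δ_{BB} = 0.002992 m/kN.
Compatibility — the beam at B must follow the support down by 0.005 m: δ_0 − R_B·δ_{BB} = 0.005, so R_B = (0.054545 − 0.005)/0.002992 = 16.56 kN.

R_B = 16.56 kN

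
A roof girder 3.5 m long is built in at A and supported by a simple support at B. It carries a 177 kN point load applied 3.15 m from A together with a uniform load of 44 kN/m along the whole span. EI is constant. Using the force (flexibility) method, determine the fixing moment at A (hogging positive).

M_A = 98.04 kN·m

Take the reaction at B as the redundant and release it; the primary structure is a cantilever fixed at A.
Free-end deflection of the primary structure under the applied loading (downward +):
  point load 177 at a = 3.15: Pa²(3L − a)/(6EI) = 2151/EI
  UDL 44: wL⁴/(8EI) = 825.3/EI
  δ_0 = 2977/EI
Flexibility coefficient — unit upward force at B: δ_{BB} = L³/(3EI) = 14.29/EI.
Compatibility at B: δ_0 − R_B·δ_{BB} = 0, so R_B = 2977/14.29 = 208.3 kN.
Moment equilibrium about A: M_A = Σ(load moments about A) − R_B·L = 827 − 208.3×3.5 = 98.04 kN·m.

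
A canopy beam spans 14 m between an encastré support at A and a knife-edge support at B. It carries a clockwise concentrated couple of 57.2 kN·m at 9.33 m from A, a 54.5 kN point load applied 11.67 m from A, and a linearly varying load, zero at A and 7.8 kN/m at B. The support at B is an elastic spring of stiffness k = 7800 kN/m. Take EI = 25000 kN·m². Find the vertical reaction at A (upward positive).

Take the reaction at B as the redundant and release it; the primary structure is a cantilever fixed at A.
Deflection at B on the released cantilever, summing each load's contribution:
  clockwise couple 57.2 at a = 9.33: M₀a(2L − a)/(2EI) = 4982/EI
  point load 54.5 at a = 11.67: Pa²(3L − a)/(6EI) = 37520/EI
  triangular load, peak 7.8 at the free end: 11w₀L⁴/(120EI) = 27467/EI
  δ_0 = 69969/EI
Flexibility coefficient — unit upward force at B: δ_{BB} = L³/(3EI) = 914.7/EI.
With EI = 25000 kN·m²: δ_0 = 2.7988 m and δ_{BB} = 0.036587 m/kN.
Compatibility — the spring shortens by R_B/k under the reaction it provides: δ_0 − R_B·δ_{BB} = R_B/k. With 1/k = 0.000128 m/kN, R_B = δ_0 / (δ_{BB} + 1/k) = 2.7988 / (0.036587 + 0.000128) = 76.23 kN.
Vertical equilibrium: R_A = ΣP − R_B = 109.1 − 76.23 = 32.87 kN.

R_A = 32.87 kN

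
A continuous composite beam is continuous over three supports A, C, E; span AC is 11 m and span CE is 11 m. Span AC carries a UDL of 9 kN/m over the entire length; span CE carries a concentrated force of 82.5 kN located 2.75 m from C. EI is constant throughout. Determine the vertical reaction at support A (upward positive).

R_A = 36.54 kN

Take M_C as the redundant. Released structure: two simple spans AC and CE with a hinge at C.
End slopes at the hinge C, treating each span as simply supported:
  span AC: UDL 9: wL³/(24EI) = 499.1/EI
  span CE: point load 82.5 at a = 2.75: Pab(L + b)/(6LEI) = 545.9/EI
  relative rotation θ_0 = (499.1 + 545.9)/EI = 1045/EI
A unit hogging moment at C produces rotation L₁/(3EI) + L₂/(3EI) = 7.333/EI.
Compatibility: M_C·(L₁+L₂)/(3EI) = θ_0, giving M_C = 142.5 kN·m (hogging).
Span AC, ΣM about A with M_C applied at C: R_C^{AC}·11 = 544.5 + 142.5, so R_C^{AC} = 62.46 kN and R_A = 99 − 62.46 = 36.54 kN.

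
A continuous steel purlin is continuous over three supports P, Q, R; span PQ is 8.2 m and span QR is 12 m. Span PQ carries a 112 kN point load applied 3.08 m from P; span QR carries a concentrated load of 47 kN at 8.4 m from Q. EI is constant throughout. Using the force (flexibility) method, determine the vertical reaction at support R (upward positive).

R_R = 24.08 kN

Release continuity at Q by inserting a hinge; the redundant is the internal moment M_Q. The primary structure is two simply-supported spans PQ and QR.
End slopes at the hinge Q, treating each span as simply supported:
  span PQ: point load 112 at a = 3.08: Pab(L + a)/(6LEI) = 404.9/EI
  span QR: point load 47 at a = 8.4: Pab(L + b)/(6LEI) = 307.9/EI
  relative rotation θ_0 = (404.9 + 307.9)/EI = 712.9/EI
A unit hogging moment at Q produces rotation L₁/(3EI) + L₂/(3EI) = 6.733/EI.
Compatibility: M_Q·(L₁+L₂)/(3EI) = θ_0, giving M_Q = 105.9 kN·m (hogging).
Span QR, ΣM about R: R_Q^{QR}·12 = 169.2 + 105.9, so R_Q^{QR} = 22.92 kN and R_R = 47 − 22.92 = 24.08 kN.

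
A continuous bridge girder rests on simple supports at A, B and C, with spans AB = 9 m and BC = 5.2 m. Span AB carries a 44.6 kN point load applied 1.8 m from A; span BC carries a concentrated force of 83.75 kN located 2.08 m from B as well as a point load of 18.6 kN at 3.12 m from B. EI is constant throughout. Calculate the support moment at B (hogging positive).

M_B = 60.99 kN·m

Insert a hinge at B; M_B is the redundant, and each span becomes simply supported.
End slopes at the hinge B, treating each span as simply supported:
  span AB: point load 44.6 at a = 1.8: Pab(L + a)/(6LEI) = 115.6/EI
  span BC: point load 83.75 at a = 2.08: Pab(L + b)/(6LEI) = 144.9/EI
  span BC: point load 18.6 at a = 3.12: Pab(L + b)/(6LEI) = 28.16/EI
  relative rotation θ_0 = (115.6 + 173.1)/EI = 288.7/EI
A unit hogging moment at B produces rotation L₁/(3EI) + L₂/(3EI) = 4.733/EI.
Compatibility: M_B·(L₁+L₂)/(3EI) = θ_0, giving M_B = 60.99 kN·m (hogging).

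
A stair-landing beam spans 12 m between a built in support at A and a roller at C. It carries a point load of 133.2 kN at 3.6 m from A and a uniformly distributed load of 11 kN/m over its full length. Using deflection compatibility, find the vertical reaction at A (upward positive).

R_A = 199.5 kN

Choose R_C as the redundant. The primary structure is the cantilever fixed at A.
Deflection at C on the released cantilever, summing each load's contribution:
  point load 133.2 at a = 3.6: Pa²(3L − a)/(6EI) = 9322/EI
  UDL 11: wL⁴/(8EI) = 28512/EI
  δ_0 = 37834/EI
Flexibility coefficient — unit upward force at C: δ_{CC} = L³/(3EI) = 576/EI.
The prop prevents deflection at C: R_C = δ_0/δ_{CC} = 37834/576 = 65.68 kN.
Vertical equilibrium: R_A = ΣP − R_C = 265.2 − 65.68 = 199.5 kN.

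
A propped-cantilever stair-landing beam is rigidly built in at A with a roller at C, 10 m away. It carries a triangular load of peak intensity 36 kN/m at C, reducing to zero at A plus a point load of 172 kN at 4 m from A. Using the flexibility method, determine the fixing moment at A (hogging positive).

M_A = 540.2 kN·m

Remove the prop at C; the released (primary) structure is a cantilever built in at A.
Free-end deflection of the primary structure under the applied loading (downward +):
  triangular load, peak 36 at the free end: 11w₀L⁴/(120EI) = 33000/EI
  point load 172 at a = 4: Pa²(3L − a)/(6EI) = 11925/EI
  δ_0 = 44925/EI
Tip deflection under a unit load at C: L³/(3EI) = 333.3/EI.
Compatibility at C: δ_0 − R_C·δ_{CC} = 0, so R_C = 44925/333.3 = 134.8 kN.
Moment equilibrium about A: M_A = Σ(load moments about A) − R_C·L = 1888 − 134.8×10 = 540.2 kN·m.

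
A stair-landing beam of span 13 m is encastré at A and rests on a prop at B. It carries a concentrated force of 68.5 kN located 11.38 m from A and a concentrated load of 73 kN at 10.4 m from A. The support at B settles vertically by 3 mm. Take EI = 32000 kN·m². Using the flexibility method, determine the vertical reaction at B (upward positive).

R_B = 107 kN

Remove the prop at B; the released (primary) structure is a cantilever built in at A.
Free-end deflection of the primary structure under the applied loading (downward +):
  point load 68.5 at a = 11.38: Pa²(3L − a)/(6EI) = 40836/EI
  point load 73 at a = 10.4: Pa²(3L − a)/(6EI) = 37636/EI
  δ_0 = 78472/EI
Flexibility coefficient — unit upward force at B: δ_{BB} = L³/(3EI) = 732.3/EI.
With EI = 32000 kN·m²: δ_0 = 2.4523 m and δ_{BB} = 0.022885 m/kN.
Compatibility — the beam at B must follow the support down by 0.003 m: δ_0 − R_B·δ_{BB} = 0.003, so R_B = (2.4523 − 0.003)/0.022885 = 107 kN.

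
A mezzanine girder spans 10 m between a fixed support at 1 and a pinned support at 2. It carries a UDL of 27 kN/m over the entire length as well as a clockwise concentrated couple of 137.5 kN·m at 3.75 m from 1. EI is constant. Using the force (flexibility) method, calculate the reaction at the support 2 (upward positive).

Release the roller at 2. Primary structure: cantilever fixed at 1.
Primary-structure tip deflection at 2 by superposition:
  UDL 27: wL⁴/(8EI) = 33750/EI
  clockwise couple 137.5 at a = 3.75: M₀a(2L − a)/(2EI) = 4189/EI
  δ_0 = 37939/EI
Tip deflection under a unit load at 2: L³/(3EI) = 333.3/EI.
The prop prevents deflection at 2: R_2 = δ_0/δ_{22} = 37939/333.3 = 113.8 kN.

R_2 = 113.8 kN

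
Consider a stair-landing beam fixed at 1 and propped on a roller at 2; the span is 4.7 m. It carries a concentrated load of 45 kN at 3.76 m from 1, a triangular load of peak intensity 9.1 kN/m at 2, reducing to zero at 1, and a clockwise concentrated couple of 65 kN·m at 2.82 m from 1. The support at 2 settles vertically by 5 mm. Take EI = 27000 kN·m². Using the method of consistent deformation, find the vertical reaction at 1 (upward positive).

R_1 = 9.419 kN

Choose R_2 as the redundant. The primary structure is the cantilever fixed at 1.
Free-end deflection of the primary structure under the applied loading (downward +):
  point load 45 at a = 3.76: Pa²(3L − a)/(6EI) = 1096/EI
  triangular load, peak 9.1 at the free end: 11w₀L⁴/(120EI) = 407/EI
  clockwise couple 65 at a = 2.82: M₀a(2L − a)/(2EI) = 603.1/EI
  δ_0 = 2106/EI
Flexibility coefficient — unit upward force at 2: δ_{22} = L³/(3EI) = 34.61/EI.
With EI = 27000 kN·m²: δ_0 = 0.078018 m and δ_{22} = 0.001282 m/kN.
Compatibility — the beam at 2 must follow the support down by 0.005 m: δ_0 − R_2·δ_{22} = 0.005, so R_2 = (0.078018 − 0.005)/0.001282 = 56.97 kN.
Vertical equilibrium: R_1 = ΣP − R_2 = 66.39 − 56.97 = 9.419 kN.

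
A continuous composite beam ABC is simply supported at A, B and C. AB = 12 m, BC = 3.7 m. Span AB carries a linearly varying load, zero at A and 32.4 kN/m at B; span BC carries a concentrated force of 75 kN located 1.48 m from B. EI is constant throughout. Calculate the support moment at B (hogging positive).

M_B = 250.3 kN·m

Insert a hinge at B; M_B is the redundant, and each span becomes simply supported.
End slopes at the hinge B, treating each span as simply supported:
  span AB: triangular load, peak 32.4: w₀L³/(45EI) = 1244/EI
  span BC: point load 75 at a = 1.48: Pab(L + b)/(6LEI) = 65.71/EI
  relative rotation θ_0 = (1244 + 65.71)/EI = 1310/EI
A unit hogging moment at B produces rotation L₁/(3EI) + L₂/(3EI) = 5.233/EI.
Compatibility: M_B·(L₁+L₂)/(3EI) = θ_0, giving M_B = 250.3 kN·m (hogging).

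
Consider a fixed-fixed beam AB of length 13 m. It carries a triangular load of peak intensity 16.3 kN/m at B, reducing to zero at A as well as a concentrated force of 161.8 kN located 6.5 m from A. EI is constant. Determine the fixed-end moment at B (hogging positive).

Take the two fixed-end moments M_A, M_B as redundants; the released structure is the simple span AB.
Simple-span end rotations at A and B under the given loads:
  at A: triangular load, peak 16.3: 7w₀L³/(360EI) = 696.3/EI
  at B: triangular load, peak 16.3: w₀L³/(45EI) = 795.8/EI
  at A: point load 161.8 at a = 6.5: Pab(L + b)/(6LEI) = 1709/EI
  at B: point load 161.8 at a = 6.5: Pab(L + a)/(6LEI) = 1709/EI
  θ_A0 = 2405/EI,  θ_B0 = 2505/EI
Flexibility coefficients: a unit moment at one end gives L/(3EI) there and L/(6EI) at the far end, so f₁₁ = f₂₂ = 4.333/EI and f₁₂ = f₂₁ = 2.167/EI.
Compatibility — zero rotation at each built-in end:
  4.333 M_A + 2.167 M_B = 2405
  2.167 M_A + 4.333 M_B = 2505
Solving the pair gives M_A = 354.7 kN·m and M_B = 400.7 kN·m (hogging).

M_B = 400.7 kN·m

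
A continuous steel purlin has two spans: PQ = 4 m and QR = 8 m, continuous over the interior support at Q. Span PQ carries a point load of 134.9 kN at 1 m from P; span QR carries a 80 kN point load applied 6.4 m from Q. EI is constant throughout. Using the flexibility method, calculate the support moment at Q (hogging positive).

M_Q = 62.04 kN·m

Release continuity at Q by inserting a hinge; the redundant is the internal moment M_Q. The primary structure is two simply-supported spans PQ and QR.
Rotations at Q on the released spans (each span's end-slope, ×1/EI):
  span PQ: point load 134.9 at a = 1: Pab(L + a)/(6LEI) = 84.31/EI
  span QR: point load 80 at a = 6.4: Pab(L + b)/(6LEI) = 163.8/EI
  relative rotation θ_0 = (84.31 + 163.8)/EI = 248.2/EI
A unit hogging moment at Q produces rotation L₁/(3EI) + L₂/(3EI) = 4/EI.
Slope continuity at Q: θ_0 = M_Q·4/EI, so M_Q = 248.2/4 = 62.04 kN·m (hogging).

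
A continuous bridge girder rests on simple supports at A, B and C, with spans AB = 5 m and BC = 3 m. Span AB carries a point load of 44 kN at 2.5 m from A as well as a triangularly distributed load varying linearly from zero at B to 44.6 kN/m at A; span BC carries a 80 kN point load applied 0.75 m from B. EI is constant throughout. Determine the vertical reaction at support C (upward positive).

Release continuity at B by inserting a hinge; the redundant is the internal moment M_B. The primary structure is two simply-supported spans AB and BC.
Discontinuity in slope at B on the released structure — sum the simple-span end rotations:
  span AB: point load 44 at a = 2.5: Pab(L + a)/(6LEI) = 68.75/EI
  span AB: triangular load, peak 44.6: 7w₀L³/(360EI) = 108.4/EI
  span BC: point load 80 at a = 0.75: Pab(L + b)/(6LEI) = 39.38/EI
  relative rotation θ_0 = (177.2 + 39.38)/EI = 216.5/EI
A unit hogging moment at B produces rotation L₁/(3EI) + L₂/(3EI) = 2.667/EI.
Slope continuity at B: θ_0 = M_B·2.667/EI, so M_B = 216.5/2.667 = 81.2 kN·m (hogging).
Span BC, ΣM about C: R_B^{BC}·3 = 180 + 81.2, so R_B^{BC} = 87.07 kN and R_C = 80 − 87.07 = -7.066 kN.

R_C = -7.066 kN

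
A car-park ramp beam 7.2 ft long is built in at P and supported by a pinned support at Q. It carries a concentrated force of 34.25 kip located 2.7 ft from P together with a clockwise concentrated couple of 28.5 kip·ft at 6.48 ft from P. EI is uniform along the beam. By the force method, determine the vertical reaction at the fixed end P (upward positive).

Remove the prop at Q; the released (primary) structure is a cantilever built in at P.
Downward deflection at the released point Q due to the loads:
  point load 34.25 at a = 2.7: Pa²(3L − a)/(6EI) = 786.5/EI
  clockwise couple 28.5 at a = 6.48: M₀a(2L − a)/(2EI) = 731.3/EI
  δ_0 = 1518/EI
Tip deflection under a unit load at Q: L³/(3EI) = 124.4/EI.
The prop prevents deflection at Q: R_Q = δ_0/δ_{QQ} = 1518/124.4 = 12.2 kip.
Vertical equilibrium: R_P = ΣP − R_Q = 34.25 − 12.2 = 22.05 kip.

R_P = 22.05 kip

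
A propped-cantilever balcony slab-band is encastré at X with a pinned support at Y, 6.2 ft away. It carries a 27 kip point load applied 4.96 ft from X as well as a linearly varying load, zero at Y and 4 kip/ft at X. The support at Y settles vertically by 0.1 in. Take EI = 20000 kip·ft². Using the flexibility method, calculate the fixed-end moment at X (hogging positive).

M_X = 39.33 kip·ft

Release the roller at Y. Primary structure: cantilever fixed at X.
Free-end deflection of the primary structure under the applied loading (downward +):
  point load 27 at a = 4.96: Pa²(3L − a)/(6EI) = 1510/EI
  triangular load, peak 4 at the fixed end: w₀L⁴/(30EI) = 197/EI
  δ_0 = 1707/EI
Flexibility coefficient — unit upward force at Y: δ_{YY} = L³/(3EI) = 79.44/EI.
With EI = 20000 kip·ft²: δ_0 = 0.085353 ft and δ_{YY} = 0.003972 ft/kip.
Compatibility — the beam at Y must follow the support down by 0.008333 ft: δ_0 − R_Y·δ_{YY} = 0.008333, so R_Y = (0.085353 − 0.008333)/0.003972 = 19.39 kip.
Moment equilibrium about X: M_X = Σ(load moments about X) − R_Y·L = 159.5 − 19.39×6.2 = 39.33 kip·ft.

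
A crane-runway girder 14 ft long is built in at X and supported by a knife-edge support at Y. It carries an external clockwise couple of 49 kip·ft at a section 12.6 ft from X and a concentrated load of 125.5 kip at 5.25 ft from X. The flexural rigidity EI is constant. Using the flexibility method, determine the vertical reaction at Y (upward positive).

Release the roller at Y. Primary structure: cantilever fixed at X.
Deflection at Y on the released cantilever, summing each load's contribution:
  clockwise couple 49 at a = 12.6: M₀a(2L − a)/(2EI) = 4754/EI
  point load 125.5 at a = 5.25: Pa²(3L − a)/(6EI) = 21187/EI
  δ_0 = 25941/EI
Tip deflection under a unit load at Y: L³/(3EI) = 914.7/EI.
The prop prevents deflection at Y: R_Y = δ_0/δ_{YY} = 25941/914.7 = 28.36 kip.

R_Y = 28.36 kip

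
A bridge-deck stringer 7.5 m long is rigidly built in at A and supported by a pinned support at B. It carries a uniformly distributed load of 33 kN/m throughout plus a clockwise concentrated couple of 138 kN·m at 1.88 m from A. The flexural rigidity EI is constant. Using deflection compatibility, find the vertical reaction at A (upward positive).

R_A = 142.6 kN

Take the reaction at B as the redundant and release it; the primary structure is a cantilever fixed at A.
Free-end deflection of the primary structure under the applied loading (downward +):
  UDL 33: wL⁴/(8EI) = 13052/EI
  clockwise couple 138 at a = 1.88: M₀a(2L − a)/(2EI) = 1702/EI
  δ_0 = 14754/EI
Tip deflection under a unit load at B: L³/(3EI) = 140.6/EI.
The prop prevents deflection at B: R_B = δ_0/δ_{BB} = 14754/140.6 = 104.9 kN.
Vertical equilibrium: R_A = ΣP − R_B = 247.5 − 104.9 = 142.6 kN.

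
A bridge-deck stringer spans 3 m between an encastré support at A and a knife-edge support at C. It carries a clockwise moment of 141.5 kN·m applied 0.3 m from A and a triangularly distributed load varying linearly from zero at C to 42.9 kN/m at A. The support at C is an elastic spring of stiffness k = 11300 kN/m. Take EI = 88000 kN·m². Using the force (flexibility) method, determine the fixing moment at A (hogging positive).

Remove the prop at C; the released (primary) structure is a cantilever built in at A.
Primary-structure tip deflection at C by superposition:
  clockwise couple 141.5 at a = 0.3: M₀a(2L − a)/(2EI) = 121/EI
  triangular load, peak 42.9 at the fixed end: w₀L⁴/(30EI) = 115.8/EI
  δ_0 = 236.8/EI
Tip deflection under a unit load at C: L³/(3EI) = 9/EI.
With EI = 88000 kN·m²: δ_0 = 0.002691 m and δ_{CC} = 0.000102 m/kN.
Compatibility — the spring shortens by R_C/k under the reaction it provides: δ_0 − R_C·δ_{CC} = R_C/k. With 1/k = 0.000088 m/kN, R_C = δ_0 / (δ_{CC} + 1/k) = 0.002691 / (0.000102 + 0.000088) = 14.11 kN.
Moment equilibrium about A: M_A = Σ(load moments about A) − R_C·L = 205.8 − 14.11×3 = 163.5 kN·m.

M_A = 163.5 kN·m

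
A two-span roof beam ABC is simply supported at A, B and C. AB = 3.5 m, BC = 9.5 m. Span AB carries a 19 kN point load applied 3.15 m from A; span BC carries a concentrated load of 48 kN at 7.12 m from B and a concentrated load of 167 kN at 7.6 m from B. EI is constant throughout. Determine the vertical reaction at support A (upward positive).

Take M_B as the redundant. Released structure: two simple spans AB and BC with a hinge at B.
End slopes at the hinge B, treating each span as simply supported:
  span AB: point load 19 at a = 3.15: Pab(L + a)/(6LEI) = 6.633/EI
  span BC: point load 48 at a = 7.12: Pab(L + b)/(6LEI) = 169.5/EI
  span BC: point load 167 at a = 7.6: Pab(L + b)/(6LEI) = 482.3/EI
  relative rotation θ_0 = (6.633 + 651.8)/EI = 658.5/EI
A unit hogging moment at B produces rotation L₁/(3EI) + L₂/(3EI) = 4.333/EI.
Compatibility: M_B·(L₁+L₂)/(3EI) = θ_0, giving M_B = 152 kN·m (hogging).
Span AB, ΣM about A with M_B applied at B: R_B^{AB}·3.5 = 59.85 + 152, so R_B^{AB} = 60.51 kN and R_A = 19 − 60.51 = -41.51 kN.

R_A = -41.51 kN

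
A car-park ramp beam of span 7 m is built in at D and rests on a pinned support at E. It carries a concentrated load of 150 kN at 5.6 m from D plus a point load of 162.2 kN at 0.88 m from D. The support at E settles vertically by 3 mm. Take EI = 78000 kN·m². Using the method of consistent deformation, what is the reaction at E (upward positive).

R_E = 107.2 kN

Choose R_E as the redundant. The primary structure is the cantilever fixed at D.
Free-end deflection of the primary structure under the applied loading (downward +):
  point load 150 at a = 5.6: Pa²(3L − a)/(6EI) = 12074/EI
  point load 162.2 at a = 0.88: Pa²(3L − a)/(6EI) = 421.2/EI
  δ_0 = 12495/EI
Tip deflection under a unit load at E: L³/(3EI) = 114.3/EI.
With EI = 78000 kN·m²: δ_0 = 0.16019 m and δ_{EE} = 0.001466 m/kN.
Compatibility — the beam at E must follow the support down by 0.003 m: δ_0 − R_E·δ_{EE} = 0.003, so R_E = (0.16019 − 0.003)/0.001466 = 107.2 kN.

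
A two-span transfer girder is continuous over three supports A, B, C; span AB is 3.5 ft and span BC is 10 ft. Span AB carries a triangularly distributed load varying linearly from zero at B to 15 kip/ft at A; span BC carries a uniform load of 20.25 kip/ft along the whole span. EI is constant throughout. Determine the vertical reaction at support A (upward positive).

R_A = -36.87 kip

Release continuity at B by inserting a hinge; the redundant is the internal moment M_B. The primary structure is two simply-supported spans AB and BC.
Rotations at B on the released spans (each span's end-slope, ×1/EI):
  span AB: triangular load, peak 15: 7w₀L³/(360EI) = 12.51/EI
  span BC: UDL 20.25: wL³/(24EI) = 843.8/EI
  relative rotation θ_0 = (12.51 + 843.8)/EI = 856.3/EI
A unit hogging moment at B produces rotation L₁/(3EI) + L₂/(3EI) = 4.5/EI.
Slope continuity at B: θ_0 = M_B·4.5/EI, so M_B = 856.3/4.5 = 190.3 kip·ft (hogging).
Span AB, ΣM about A with M_B applied at B: R_B^{AB}·3.5 = 30.62 + 190.3, so R_B^{AB} = 63.12 kip and R_A = 26.25 − 63.12 = -36.87 kip.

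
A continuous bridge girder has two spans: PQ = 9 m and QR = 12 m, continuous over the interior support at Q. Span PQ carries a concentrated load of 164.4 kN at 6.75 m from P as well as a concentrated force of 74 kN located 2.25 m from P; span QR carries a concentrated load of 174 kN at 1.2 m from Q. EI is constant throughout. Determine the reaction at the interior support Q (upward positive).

R_Q = 345 kN

Insert a hinge at Q; M_Q is the redundant, and each span becomes simply supported.
End slopes at the hinge Q, treating each span as simply supported:
  span PQ: point load 164.4 at a = 6.75: Pab(L + a)/(6LEI) = 728.2/EI
  span PQ: point load 74 at a = 2.25: Pab(L + a)/(6LEI) = 234.1/EI
  span QR: point load 174 at a = 1.2: Pab(L + b)/(6LEI) = 714.1/EI
  relative rotation θ_0 = (962.4 + 714.1)/EI = 1676/EI
A unit hogging moment at Q produces rotation L₁/(3EI) + L₂/(3EI) = 7/EI.
Slope continuity at Q: θ_0 = M_Q·7/EI, so M_Q = 1676/7 = 239.5 kN·m (hogging).
Span PQ, ΣM about P with M_Q applied at Q: R_Q^{PQ}·9 = 1276 + 239.5, so R_Q^{PQ} = 168.4 kN and R_P = 238.4 − 168.4 = 69.99 kN.
Span QR, ΣM about R: R_Q^{QR}·12 = 1879 + 239.5, so R_Q^{QR} = 176.6 kN and R_R = 174 − 176.6 = -2.558 kN.
R_Q = 168.4 + 176.6 = 345 kN.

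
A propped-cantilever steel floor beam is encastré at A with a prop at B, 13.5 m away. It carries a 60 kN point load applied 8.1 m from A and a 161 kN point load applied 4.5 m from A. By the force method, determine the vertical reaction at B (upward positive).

Release the roller at B. Primary structure: cantilever fixed at A.
Primary-structure tip deflection at B by superposition:
  point load 60 at a = 8.1: Pa²(3L − a)/(6EI) = 21258/EI
  point load 161 at a = 4.5: Pa²(3L − a)/(6EI) = 19562/EI
  δ_0 = 40819/EI
Tip deflection under a unit load at B: L³/(3EI) = 820.1/EI.
The prop prevents deflection at B: R_B = δ_0/δ_{BB} = 40819/820.1 = 49.77 kN.

R_B = 49.77 kN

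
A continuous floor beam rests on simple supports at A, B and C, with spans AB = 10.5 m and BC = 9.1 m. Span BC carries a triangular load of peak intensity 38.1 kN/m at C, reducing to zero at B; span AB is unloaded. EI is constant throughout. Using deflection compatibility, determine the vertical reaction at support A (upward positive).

Take M_B as the redundant. Released structure: two simple spans AB and BC with a hinge at B.
Rotations at B on the released spans (each span's end-slope, ×1/EI):
  span BC: triangular load, peak 38.1: 7w₀L³/(360EI) = 558.3/EI
  relative rotation θ_0 = (0 + 558.3)/EI = 558.3/EI
A unit hogging moment at B produces rotation L₁/(3EI) + L₂/(3EI) = 6.533/EI.
Slope continuity at B: θ_0 = M_B·6.533/EI, so M_B = 558.3/6.533 = 85.45 kN·m (hogging).
Span AB, ΣM about A with M_B applied at B: R_B^{AB}·10.5 = 0 + 85.45, so R_B^{AB} = 8.138 kN and R_A = 0 − 8.138 = -8.138 kN.

R_A = -8.138 kN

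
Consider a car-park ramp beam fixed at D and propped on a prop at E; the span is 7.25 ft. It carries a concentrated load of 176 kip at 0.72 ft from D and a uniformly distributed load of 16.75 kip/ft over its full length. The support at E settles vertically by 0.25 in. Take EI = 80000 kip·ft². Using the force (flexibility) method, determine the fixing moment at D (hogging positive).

M_D = 313.6 kip·ft

Remove the prop at E; the released (primary) structure is a cantilever built in at D.
Downward deflection at the released point E due to the loads:
  point load 176 at a = 0.72: Pa²(3L − a)/(6EI) = 319.8/EI
  UDL 16.75: wL⁴/(8EI) = 5785/EI
  δ_0 = 6104/EI
Tip deflection under a unit load at E: L³/(3EI) = 127/EI.
With EI = 80000 kip·ft²: δ_0 = 0.076305 ft and δ_{EE} = 0.001588 ft/kip.
Compatibility — the beam at E must follow the support down by 0.02083 ft: δ_0 − R_E·δ_{EE} = 0.02083, so R_E = (0.076305 − 0.02083)/0.001588 = 34.94 kip.
Moment equilibrium about D: M_D = Σ(load moments about D) − R_E·L = 566.9 − 34.94×7.25 = 313.6 kip·ft.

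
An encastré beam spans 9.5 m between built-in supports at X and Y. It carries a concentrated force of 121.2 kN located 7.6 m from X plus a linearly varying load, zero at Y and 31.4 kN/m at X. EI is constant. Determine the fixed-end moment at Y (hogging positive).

Release both end moments; the primary structure is a simply-supported span XY with redundants M_X and M_Y.
End rotations of the released simple span under the applied load (×1/EI):
  at X: point load 121.2 at a = 7.6: Pab(L + b)/(6LEI) = 350/EI
  at Y: point load 121.2 at a = 7.6: Pab(L + a)/(6LEI) = 525/EI
  at X: triangular load, peak 31.4: w₀L³/(45EI) = 598.3/EI
  at Y: triangular load, peak 31.4: 7w₀L³/(360EI) = 523.5/EI
  θ_X0 = 948.3/EI,  θ_Y0 = 1049/EI
Flexibility coefficients: a unit moment at one end gives L/(3EI) there and L/(6EI) at the far end, so f₁₁ = f₂₂ = 3.167/EI and f₁₂ = f₂₁ = 1.583/EI.
Compatibility — zero rotation at each built-in end:
  3.167 M_X + 1.583 M_Y = 948.3
  1.583 M_X + 3.167 M_Y = 1049
Solving the pair gives M_X = 178.5 kN·m and M_Y = 241.8 kN·m (hogging).

M_Y = 241.8 kN·m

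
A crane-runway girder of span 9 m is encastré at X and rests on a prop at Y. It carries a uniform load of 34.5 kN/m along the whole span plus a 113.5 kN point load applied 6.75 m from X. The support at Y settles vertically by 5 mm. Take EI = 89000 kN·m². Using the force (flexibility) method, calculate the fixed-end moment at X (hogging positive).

M_X = 485.5 kN·m

Release the roller at Y. Primary structure: cantilever fixed at X.
Deflection at Y on the released cantilever, summing each load's contribution:
  UDL 34.5: wL⁴/(8EI) = 28294/EI
  point load 113.5 at a = 6.75: Pa²(3L − a)/(6EI) = 17453/EI
  δ_0 = 45748/EI
Flexibility coefficient — unit upward force at Y: δ_{YY} = L³/(3EI) = 243/EI.
With EI = 89000 kN·m²: δ_0 = 0.51402 m and δ_{YY} = 0.00273 m/kN.
Compatibility — the beam at Y must follow the support down by 0.005 m: δ_0 − R_Y·δ_{YY} = 0.005, so R_Y = (0.51402 − 0.005)/0.00273 = 186.4 kN.
Moment equilibrium about X: M_X = Σ(load moments about X) − R_Y·L = 2163 − 186.4×9 = 485.5 kN·m.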